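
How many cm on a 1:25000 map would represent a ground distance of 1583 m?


map_cm = 1583 * 100 / 25000 = 6.332 cm ≈ 6.33 cm

6.33 cm


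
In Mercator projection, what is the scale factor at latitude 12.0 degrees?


SF = 1 / cos(12.0) = 1 / 0.978148 = 1.022

1.022


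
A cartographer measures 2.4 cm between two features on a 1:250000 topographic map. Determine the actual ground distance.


ground = 2.4 cm * 250000 / 100 = 6000.0 m = 6.0 km

6.0 km


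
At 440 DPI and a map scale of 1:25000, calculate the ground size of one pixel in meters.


pixel_cm = 2.54 / 440 ≈ 0.005773 cm
ground = pixel_cm * 25000 / 100 = 2.54 * 25000 / (440 * 100) = 63500 / 44000 ≈ 1.44 m

1.44 m


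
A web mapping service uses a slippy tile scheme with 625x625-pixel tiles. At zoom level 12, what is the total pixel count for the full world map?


tiles per axis = 2^12 = 4096
total tiles = 4096^2 = 16777216
pixels per axis = 4096 * 625 = 2560000
total pixels = 2560000^2 = 6553600000000

6553600000000 pixels


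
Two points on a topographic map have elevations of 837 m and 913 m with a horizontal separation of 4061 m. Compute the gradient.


gradient = (913 - 837) / 4061 = 76 / 4061 = 0.0187

0.0187


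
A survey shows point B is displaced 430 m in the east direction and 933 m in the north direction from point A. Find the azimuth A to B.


az = atan2(430, 933) = 24.7 deg
adjusted to 0-360: 24.7 degrees

24.7 degrees


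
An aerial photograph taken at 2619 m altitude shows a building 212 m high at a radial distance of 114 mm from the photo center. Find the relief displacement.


d = h * r / H = 212 * 114 / 2619 = 9.23 mm

9.23 mm


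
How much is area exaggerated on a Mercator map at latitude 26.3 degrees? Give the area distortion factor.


area_distortion = 1/cos^2(26.3) = 1.244

1.244


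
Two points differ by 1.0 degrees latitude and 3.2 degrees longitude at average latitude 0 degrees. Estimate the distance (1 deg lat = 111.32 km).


dlat_km = 1.0 * 111.32 = 111.32
dlon_km = 3.2 * 111.32 * cos(0) ≈ 356.224
dist = sqrt(111.32^2 + 356.224^2) ≈ 373.2 km

373.2 km


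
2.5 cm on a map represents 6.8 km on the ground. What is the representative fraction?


ground = 6.8 km = 680000 cm; RF denominator = ground / map = 680000 / 2.5 = 272000; RF = 1:272000

1:272000


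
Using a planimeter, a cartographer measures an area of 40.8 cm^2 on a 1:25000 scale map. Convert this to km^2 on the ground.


ground_area = 40.8 * (25000/100)^2 = 2550000.0 m^2 = 2.55 km^2

2.55 km^2


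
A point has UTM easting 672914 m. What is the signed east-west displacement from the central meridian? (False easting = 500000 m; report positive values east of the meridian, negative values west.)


displacement = 672914 - 500000 = 172914 m

172914 m


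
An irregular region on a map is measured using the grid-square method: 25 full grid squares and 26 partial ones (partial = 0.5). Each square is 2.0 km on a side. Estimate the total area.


effective squares = 25 + 26 * 0.5 = 38.0
area = 38.0 * 4.0 = 152.0 km^2

152.0 km^2


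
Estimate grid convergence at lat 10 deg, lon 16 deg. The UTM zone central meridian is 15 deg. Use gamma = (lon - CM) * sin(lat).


gamma = (16 - 15) * sin(10) = 1 * 0.173648 = 0.174 degrees

0.174 degrees


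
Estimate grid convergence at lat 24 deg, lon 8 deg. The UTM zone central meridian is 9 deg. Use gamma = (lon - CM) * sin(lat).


gamma = (8 - 9) * sin(24) = -1 * 0.406737 = -0.407 degrees

-0.407 degrees


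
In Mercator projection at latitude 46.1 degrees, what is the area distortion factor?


area_distortion = 1/cos^2(46.1) = 2.08

2.08


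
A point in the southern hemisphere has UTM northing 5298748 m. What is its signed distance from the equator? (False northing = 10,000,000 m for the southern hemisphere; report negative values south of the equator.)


For southern: actual = 5298748 - 10000000 = -4701252 m

-4701252 m


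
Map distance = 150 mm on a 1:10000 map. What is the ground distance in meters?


ground = 150 mm * 10000 / 1000 = 1500.0 m

1500.0 m


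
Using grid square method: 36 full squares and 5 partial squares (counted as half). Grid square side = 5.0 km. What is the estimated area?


effective squares = 36 + 5 * 0.5 = 38.5
area = 38.5 * 25.0 = 962.5 km^2

962.5 km^2


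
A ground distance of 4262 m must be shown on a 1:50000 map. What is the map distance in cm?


map_cm = 4262 * 100 / 50000 = 8.524 cm ≈ 8.52 cm

8.52 cm


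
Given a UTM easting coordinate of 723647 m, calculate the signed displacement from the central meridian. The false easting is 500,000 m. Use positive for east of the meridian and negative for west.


displacement = 723647 - 500000 = 223647 m

223647 m


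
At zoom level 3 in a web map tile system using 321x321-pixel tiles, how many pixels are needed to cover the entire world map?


tiles per axis = 2^3 = 8
total tiles = 8^2 = 64
pixels per axis = 8 * 321 = 2568
total pixels = 2568^2 = 6594624

6594624 pixels


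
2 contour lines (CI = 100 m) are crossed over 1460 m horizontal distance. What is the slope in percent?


elevation change = 2 * 100 = 200 m
slope = 200 / 1460 * 100 = 13.7%

13.7%


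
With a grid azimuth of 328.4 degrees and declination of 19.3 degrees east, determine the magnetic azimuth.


magnetic azimuth = grid azimuth - declination (east +ve)
mag_az = 328.4 - 19.3 = 309.1 degrees

309.1 degrees


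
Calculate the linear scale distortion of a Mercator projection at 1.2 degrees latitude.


SF = 1 / cos(1.2) = 1 / 0.999781 = 1.0

1.0


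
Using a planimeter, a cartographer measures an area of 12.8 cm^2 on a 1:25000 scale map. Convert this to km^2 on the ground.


ground_area = 12.8 * (25000/100)^2 = 800000.0 m^2 = 0.8 km^2

0.8 km^2


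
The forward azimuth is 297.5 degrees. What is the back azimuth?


back azimuth = (297.5 + 180) mod 360 = 117.5 degrees

117.5 degrees


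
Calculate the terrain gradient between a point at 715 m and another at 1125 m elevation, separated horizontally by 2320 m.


gradient = (1125 - 715) / 2320 = 410 / 2320 = 0.1767

0.1767


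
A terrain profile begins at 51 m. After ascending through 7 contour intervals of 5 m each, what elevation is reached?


elevation = 51 + 7 * 5 = 86 m

86 m


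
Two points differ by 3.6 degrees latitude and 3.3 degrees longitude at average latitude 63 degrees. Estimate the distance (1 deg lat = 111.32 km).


dlat_km = 3.6 * 111.32 = 400.752
dlon_km = 3.3 * 111.32 * cos(63) ≈ 166.776
dist = sqrt(400.752^2 + 166.776^2) ≈ 434.1 km

434.1 km


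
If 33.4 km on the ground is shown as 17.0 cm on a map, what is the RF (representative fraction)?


ground = 33.4 km = 3340000 cm; RF denominator = ground / map = 3340000 / 17.0 ≈ 196471; RF = 1:196471

1:196471


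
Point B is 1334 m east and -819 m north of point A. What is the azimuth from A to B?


az = atan2(1334, -819) = 121.5 deg
adjusted to 0-360: 121.5 degrees

121.5 degrees


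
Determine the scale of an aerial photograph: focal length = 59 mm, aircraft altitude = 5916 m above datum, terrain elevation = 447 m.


scale = f / (H - h) = 59 mm / 5469 m = 59 / 5469000 = 1:92695

1:92695


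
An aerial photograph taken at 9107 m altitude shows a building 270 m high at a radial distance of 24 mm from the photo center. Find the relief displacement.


d = h * r / H = 270 * 24 / 9107 = 0.71 mm

0.71 mm


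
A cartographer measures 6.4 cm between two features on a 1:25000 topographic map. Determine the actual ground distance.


ground = 6.4 cm * 25000 / 100 = 1600.0 m = 1.6 km

1.6 km


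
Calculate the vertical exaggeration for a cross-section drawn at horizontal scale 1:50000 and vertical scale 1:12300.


VE = horizontal_scale / vertical_scale = 50000 / 12300 ≈ 4.1

4.1x


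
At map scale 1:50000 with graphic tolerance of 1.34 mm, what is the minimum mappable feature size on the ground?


ground = 1.34 mm * 50000 / 1000 = 67.0 m

67.0 m


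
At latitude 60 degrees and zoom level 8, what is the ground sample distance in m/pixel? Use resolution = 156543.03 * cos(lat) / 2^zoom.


res = 156543.03 * cos(60) / 2^8 = 156543.03 * 0.5 / 256 = 305.75 m/pixel

305.75 m/pixel


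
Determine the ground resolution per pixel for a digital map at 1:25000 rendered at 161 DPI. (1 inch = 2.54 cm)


pixel_cm = 2.54 / 161 ≈ 0.015776 cm
ground = pixel_cm * 25000 / 100 = 2.54 * 25000 / (161 * 100) = 63500 / 16100 ≈ 3.94 m

3.94 m


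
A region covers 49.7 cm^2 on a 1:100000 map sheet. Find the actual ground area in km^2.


ground_area = 49.7 * (100000/100)^2 = 49700000.0 m^2 = 49.7 km^2

49.7 km^2


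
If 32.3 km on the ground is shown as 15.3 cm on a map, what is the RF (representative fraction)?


ground = 32.3 km = 3230000 cm; RF denominator = ground / map = 3230000 / 15.3 ≈ 211111; RF = 1:211111

1:211111


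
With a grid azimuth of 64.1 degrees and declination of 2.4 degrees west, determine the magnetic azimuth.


magnetic azimuth = grid azimuth - declination (east +ve)
mag_az = 64.1 - -2.4 = 66.5 degrees

66.5 degrees


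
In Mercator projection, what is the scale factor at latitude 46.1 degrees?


SF = 1 / cos(46.1) = 1 / 0.693402 = 1.442

1.442


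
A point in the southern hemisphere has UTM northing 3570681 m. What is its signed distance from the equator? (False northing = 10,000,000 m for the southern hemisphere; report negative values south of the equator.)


For southern: actual = 3570681 - 10000000 = -6429319 m

-6429319 m


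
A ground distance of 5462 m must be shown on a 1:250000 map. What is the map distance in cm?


map_cm = 5462 * 100 / 250000 = 2.1848 cm ≈ 2.18 cm

2.18 cm


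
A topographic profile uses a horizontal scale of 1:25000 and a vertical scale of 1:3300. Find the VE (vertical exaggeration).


VE = horizontal_scale / vertical_scale = 25000 / 3300 ≈ 7.6

7.6x


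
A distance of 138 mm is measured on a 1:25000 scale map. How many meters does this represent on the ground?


ground = 138 mm * 25000 / 1000 = 3450.0 m

3450.0 m


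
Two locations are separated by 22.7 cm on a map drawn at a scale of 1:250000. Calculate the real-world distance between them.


ground = 22.7 cm * 250000 / 100 = 56750.0 m = 56.75 km

56.75 km


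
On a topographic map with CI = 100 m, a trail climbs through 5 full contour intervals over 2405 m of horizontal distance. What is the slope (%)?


elevation change = 5 * 100 = 500 m
slope = 500 / 2405 * 100 = 20.8%

20.8%


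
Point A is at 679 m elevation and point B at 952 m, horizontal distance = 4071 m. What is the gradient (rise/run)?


gradient = (952 - 679) / 4071 = 273 / 4071 = 0.0671

0.0671


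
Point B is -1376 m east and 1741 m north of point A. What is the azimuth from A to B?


az = atan2(-1376, 1741) = -38.3 deg
adjusted to 0-360: 321.7 degrees

321.7 degrees


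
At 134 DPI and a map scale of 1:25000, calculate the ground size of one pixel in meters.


pixel_cm = 2.54 / 134 ≈ 0.018955 cm
ground = pixel_cm * 25000 / 100 = 2.54 * 25000 / (134 * 100) = 63500 / 13400 ≈ 4.74 m

4.74 m


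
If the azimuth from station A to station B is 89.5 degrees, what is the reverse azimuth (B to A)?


back azimuth = (89.5 + 180) mod 360 = 269.5 degrees

269.5 degrees


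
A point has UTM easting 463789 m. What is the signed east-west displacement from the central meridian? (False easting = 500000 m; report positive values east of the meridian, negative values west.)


displacement = 463789 - 500000 = -36211 m

-36211 m


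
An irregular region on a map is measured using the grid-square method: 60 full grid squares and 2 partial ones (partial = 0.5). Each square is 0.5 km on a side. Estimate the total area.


effective squares = 60 + 2 * 0.5 = 61.0
area = 61.0 * 0.25 = 15.25 km^2

15.25 km^2


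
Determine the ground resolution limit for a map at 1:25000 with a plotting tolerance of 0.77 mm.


ground = 0.77 mm * 25000 / 1000 = 19.25 m

19.25 m


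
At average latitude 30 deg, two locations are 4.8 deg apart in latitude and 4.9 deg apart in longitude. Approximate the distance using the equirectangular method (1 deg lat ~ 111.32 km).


dlat_km = 4.8 * 111.32 = 534.336
dlon_km = 4.9 * 111.32 * cos(30) ≈ 472.389
dist = sqrt(534.336^2 + 472.389^2) ≈ 713.2 km

713.2 km


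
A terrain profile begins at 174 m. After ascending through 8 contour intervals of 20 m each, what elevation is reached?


elevation = 174 + 8 * 20 = 334 m

334 m


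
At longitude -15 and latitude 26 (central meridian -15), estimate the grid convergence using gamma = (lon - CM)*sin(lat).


gamma = (-15 - -15) * sin(26) = 0 * 0.438371 = 0.0 degrees

0.0 degrees


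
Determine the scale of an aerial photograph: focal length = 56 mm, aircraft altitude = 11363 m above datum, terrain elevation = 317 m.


scale = f / (H - h) = 56 mm / 11046 m = 56 / 11046000 = 1:197250

1:197250


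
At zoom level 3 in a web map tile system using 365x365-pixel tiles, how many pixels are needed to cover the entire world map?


tiles per axis = 2^3 = 8
total tiles = 8^2 = 64
pixels per axis = 8 * 365 = 2920
total pixels = 2920^2 = 8526400

8526400 pixels


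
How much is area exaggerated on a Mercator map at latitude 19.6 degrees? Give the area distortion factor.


area_distortion = 1/cos^2(19.6) = 1.127

1.127


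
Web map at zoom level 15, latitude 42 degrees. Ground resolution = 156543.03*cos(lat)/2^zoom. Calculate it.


res = 156543.03 * cos(42) / 2^15 = 156543.03 * 0.74314483 / 32768 = 3.55 m/pixel

3.55 m/pixel


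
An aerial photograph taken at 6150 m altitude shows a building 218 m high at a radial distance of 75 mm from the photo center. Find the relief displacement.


d = h * r / H = 218 * 75 / 6150 = 2.66 mm

2.66 mm


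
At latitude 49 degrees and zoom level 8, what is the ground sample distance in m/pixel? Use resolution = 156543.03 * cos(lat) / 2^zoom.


res = 156543.03 * cos(49) / 2^8 = 156543.03 * 0.65605903 / 256 = 401.18 m/pixel

401.18 m/pixel


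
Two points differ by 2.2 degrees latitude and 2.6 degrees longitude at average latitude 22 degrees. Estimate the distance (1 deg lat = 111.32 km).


dlat_km = 2.2 * 111.32 = 244.904
dlon_km = 2.6 * 111.32 * cos(22) ≈ 268.357
dist = sqrt(244.904^2 + 268.357^2) ≈ 363.3 km

363.3 km


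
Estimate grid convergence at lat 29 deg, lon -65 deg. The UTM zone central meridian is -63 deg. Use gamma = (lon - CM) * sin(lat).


gamma = (-65 - -63) * sin(29) = -2 * 0.48481 = -0.97 degrees

-0.97 degrees


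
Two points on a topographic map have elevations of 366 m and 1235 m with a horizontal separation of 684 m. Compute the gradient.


gradient = (1235 - 366) / 684 = 869 / 684 = 1.2705

1.2705


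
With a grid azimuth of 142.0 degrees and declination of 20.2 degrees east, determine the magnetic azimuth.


magnetic azimuth = grid azimuth - declination (east +ve)
mag_az = 142.0 - 20.2 = 121.8 degrees

121.8 degrees


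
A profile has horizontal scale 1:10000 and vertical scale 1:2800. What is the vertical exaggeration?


VE = horizontal_scale / vertical_scale = 10000 / 2800 ≈ 3.6

3.6x


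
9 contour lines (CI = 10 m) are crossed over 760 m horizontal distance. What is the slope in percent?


elevation change = 9 * 10 = 90 m
slope = 90 / 760 * 100 = 11.8%

11.8%


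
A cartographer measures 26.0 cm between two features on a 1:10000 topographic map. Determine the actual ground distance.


ground = 26.0 cm * 10000 / 100 = 2600.0 m = 2.6 km

2.6 km


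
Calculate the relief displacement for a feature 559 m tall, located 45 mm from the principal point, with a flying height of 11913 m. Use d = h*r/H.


d = h * r / H = 559 * 45 / 11913 = 2.11 mm

2.11 mm


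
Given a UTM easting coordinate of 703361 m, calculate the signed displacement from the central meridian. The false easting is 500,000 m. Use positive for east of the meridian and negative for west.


displacement = 703361 - 500000 = 203361 m

203361 m


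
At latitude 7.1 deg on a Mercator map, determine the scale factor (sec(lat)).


SF = 1 / cos(7.1) = 1 / 0.992332 = 1.008

1.008


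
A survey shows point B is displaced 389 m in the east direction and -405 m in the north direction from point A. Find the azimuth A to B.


az = atan2(389, -405) = 136.2 deg
adjusted to 0-360: 136.2 degrees

136.2 degrees


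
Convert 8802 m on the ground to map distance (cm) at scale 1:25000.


map_cm = 8802 * 100 / 25000 = 35.208 cm ≈ 35.21 cm

35.21 cm


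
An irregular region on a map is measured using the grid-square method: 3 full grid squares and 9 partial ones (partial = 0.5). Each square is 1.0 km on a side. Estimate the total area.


effective squares = 3 + 9 * 0.5 = 7.5
area = 7.5 * 1.0 = 7.5 km^2

7.5 km^2


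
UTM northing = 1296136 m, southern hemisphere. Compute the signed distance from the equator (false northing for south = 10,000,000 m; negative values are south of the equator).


For southern: actual = 1296136 - 10000000 = -8703864 m

-8703864 m


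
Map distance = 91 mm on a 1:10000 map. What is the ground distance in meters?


ground = 91 mm * 10000 / 1000 = 910.0 m

910.0 m


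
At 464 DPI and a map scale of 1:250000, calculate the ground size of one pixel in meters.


pixel_cm = 2.54 / 464 ≈ 0.005474 cm
ground = pixel_cm * 250000 / 100 = 2.54 * 250000 / (464 * 100) = 635000 / 46400 ≈ 13.69 m

13.69 m


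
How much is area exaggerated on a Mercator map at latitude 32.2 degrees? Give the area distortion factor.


area_distortion = 1/cos^2(32.2) = 1.397

1.397


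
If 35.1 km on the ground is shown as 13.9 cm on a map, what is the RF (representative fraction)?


ground = 35.1 km = 3510000 cm; RF denominator = ground / map = 3510000 / 13.9 ≈ 252518; RF = 1:252518

1:252518


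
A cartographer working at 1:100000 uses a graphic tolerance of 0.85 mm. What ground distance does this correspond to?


ground = 0.85 mm * 100000 / 1000 = 85.0 m

85.0 m


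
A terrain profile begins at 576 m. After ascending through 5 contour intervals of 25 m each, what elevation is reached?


elevation = 576 + 5 * 25 = 701 m

701 m


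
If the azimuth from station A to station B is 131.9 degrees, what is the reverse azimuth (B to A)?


back azimuth = (131.9 + 180) mod 360 = 311.9 degrees

311.9 degrees


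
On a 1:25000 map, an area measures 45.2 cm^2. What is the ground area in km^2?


ground_area = 45.2 * (25000/100)^2 = 2825000.0 m^2 = 2.825 km^2

2.825 km^2


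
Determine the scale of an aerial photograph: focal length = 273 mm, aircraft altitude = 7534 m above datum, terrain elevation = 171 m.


scale = f / (H - h) = 273 mm / 7363 m = 273 / 7363000 = 1:26971

1:26971


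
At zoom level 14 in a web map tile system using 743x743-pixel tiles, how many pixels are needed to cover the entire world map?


tiles per axis = 2^14 = 16384
total tiles = 16384^2 = 268435456
pixels per axis = 16384 * 743 = 12173312
total pixels = 12173312^2 = 148189525049344

148189525049344 pixels


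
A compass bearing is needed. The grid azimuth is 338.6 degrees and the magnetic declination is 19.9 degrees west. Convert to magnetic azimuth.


magnetic azimuth = grid azimuth - declination (east +ve)
mag_az = 338.6 - -19.9 = 358.5 degrees

358.5 degrees


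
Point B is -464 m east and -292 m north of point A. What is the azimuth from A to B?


az = atan2(-464, -292) = -122.2 deg
adjusted to 0-360: 237.8 degrees

237.8 degrees


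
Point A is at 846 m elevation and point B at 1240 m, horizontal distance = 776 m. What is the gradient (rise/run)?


gradient = (1240 - 846) / 776 = 394 / 776 = 0.5077

0.5077


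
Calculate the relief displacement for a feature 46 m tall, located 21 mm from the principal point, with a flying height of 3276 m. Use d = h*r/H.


d = h * r / H = 46 * 21 / 3276 = 0.29 mm

0.29 mm


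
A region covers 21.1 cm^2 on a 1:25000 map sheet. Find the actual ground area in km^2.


ground_area = 21.1 * (25000/100)^2 = 1318750.0 m^2 = 1.31875 km^2 ≈ 1.319 km^2

1.319 km^2


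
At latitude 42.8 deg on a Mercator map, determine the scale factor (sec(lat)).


SF = 1 / cos(42.8) = 1 / 0.73373 = 1.363

1.363


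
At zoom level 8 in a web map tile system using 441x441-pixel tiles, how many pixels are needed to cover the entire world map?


tiles per axis = 2^8 = 256
total tiles = 256^2 = 65536
pixels per axis = 256 * 441 = 112896
total pixels = 112896^2 = 12745506816

12745506816 pixels


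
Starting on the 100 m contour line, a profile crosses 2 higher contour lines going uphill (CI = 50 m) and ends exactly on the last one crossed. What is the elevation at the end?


elevation = 100 + 2 * 50 = 200 m

200 m


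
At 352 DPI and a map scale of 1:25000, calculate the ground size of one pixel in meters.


pixel_cm = 2.54 / 352 ≈ 0.007216 cm
ground = pixel_cm * 25000 / 100 = 2.54 * 25000 / (352 * 100) = 63500 / 35200 ≈ 1.8 m

1.8 m


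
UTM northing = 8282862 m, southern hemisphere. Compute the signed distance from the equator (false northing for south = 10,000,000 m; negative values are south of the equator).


For southern: actual = 8282862 - 10000000 = -1717138 m

-1717138 m


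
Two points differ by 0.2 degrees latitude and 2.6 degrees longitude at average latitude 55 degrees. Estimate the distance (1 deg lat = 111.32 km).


dlat_km = 0.2 * 111.32 = 22.264
dlon_km = 2.6 * 111.32 * cos(55) ≈ 166.011
dist = sqrt(22.264^2 + 166.011^2) ≈ 167.5 km

167.5 km


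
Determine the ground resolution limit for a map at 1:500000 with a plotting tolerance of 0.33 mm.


ground = 0.33 mm * 500000 / 1000 = 165.0 m

165.0 m


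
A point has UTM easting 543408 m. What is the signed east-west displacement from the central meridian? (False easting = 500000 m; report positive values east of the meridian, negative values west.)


displacement = 543408 - 500000 = 43408 m

43408 m


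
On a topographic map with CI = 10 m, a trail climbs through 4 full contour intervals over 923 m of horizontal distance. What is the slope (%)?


elevation change = 4 * 10 = 40 m
slope = 40 / 923 * 100 = 4.3%

4.3%


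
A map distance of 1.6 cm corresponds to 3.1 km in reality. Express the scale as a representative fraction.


ground = 3.1 km = 310000 cm; RF denominator = ground / map = 310000 / 1.6 = 193750; RF = 1:193750

1:193750


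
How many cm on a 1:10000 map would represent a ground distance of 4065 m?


map_cm = 4065 * 100 / 10000 = 40.65 cm

40.65 cm


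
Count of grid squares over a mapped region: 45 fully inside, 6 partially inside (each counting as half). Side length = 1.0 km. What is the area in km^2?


effective squares = 45 + 6 * 0.5 = 48.0
area = 48.0 * 1.0 = 48.0 km^2

48.0 km^2


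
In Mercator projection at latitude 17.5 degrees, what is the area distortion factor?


area_distortion = 1/cos^2(17.5) = 1.099

1.099


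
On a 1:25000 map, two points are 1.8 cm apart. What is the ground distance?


ground = 1.8 cm * 25000 / 100 = 450.0 m

450.0 m


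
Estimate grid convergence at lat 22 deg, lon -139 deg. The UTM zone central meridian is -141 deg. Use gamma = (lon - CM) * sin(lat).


gamma = (-139 - -141) * sin(22) = 2 * 0.374607 = 0.749 degrees

0.749 degrees


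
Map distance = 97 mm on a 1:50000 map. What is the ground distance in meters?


ground = 97 mm * 50000 / 1000 = 4850.0 m

4850.0 m


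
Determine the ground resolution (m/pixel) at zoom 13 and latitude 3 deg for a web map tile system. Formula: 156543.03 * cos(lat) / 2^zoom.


res = 156543.03 * cos(3) / 2^13 = 156543.03 * 0.99862953 / 8192 = 19.08 m/pixel

19.08 m/pixel


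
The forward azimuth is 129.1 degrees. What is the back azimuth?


back azimuth = (129.1 + 180) mod 360 = 309.1 degrees

309.1 degrees


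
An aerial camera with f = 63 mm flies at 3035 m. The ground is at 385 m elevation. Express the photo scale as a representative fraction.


scale = f / (H - h) = 63 mm / 2650 m = 63 / 2650000 = 1:42063

1:42063


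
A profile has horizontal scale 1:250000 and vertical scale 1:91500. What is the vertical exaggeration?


VE = horizontal_scale / vertical_scale = 250000 / 91500 ≈ 2.7

2.7x


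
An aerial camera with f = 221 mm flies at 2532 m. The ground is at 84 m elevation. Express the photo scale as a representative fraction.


scale = f / (H - h) = 221 mm / 2448 m = 221 / 2448000 = 1:11077

1:11077


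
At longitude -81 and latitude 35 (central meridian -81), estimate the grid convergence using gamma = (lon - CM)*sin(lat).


gamma = (-81 - -81) * sin(35) = 0 * 0.573576 = 0.0 degrees

0.0 degrees


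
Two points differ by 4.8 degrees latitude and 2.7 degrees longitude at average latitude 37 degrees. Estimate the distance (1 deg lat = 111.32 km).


dlat_km = 4.8 * 111.32 = 534.336
dlon_km = 2.7 * 111.32 * cos(37) ≈ 240.041
dist = sqrt(534.336^2 + 240.041^2) ≈ 585.8 km

585.8 km


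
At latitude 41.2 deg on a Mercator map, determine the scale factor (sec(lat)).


SF = 1 / cos(41.2) = 1 / 0.752415 = 1.329

1.329


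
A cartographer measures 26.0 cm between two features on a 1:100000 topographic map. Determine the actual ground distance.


ground = 26.0 cm * 100000 / 100 = 26000.0 m = 26.0 km

26.0 km


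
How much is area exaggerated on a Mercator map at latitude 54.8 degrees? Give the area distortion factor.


area_distortion = 1/cos^2(54.8) = 3.01

3.01


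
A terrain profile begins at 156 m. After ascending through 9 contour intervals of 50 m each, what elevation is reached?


elevation = 156 + 9 * 50 = 606 m

606 m


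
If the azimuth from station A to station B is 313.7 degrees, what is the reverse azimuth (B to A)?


back azimuth = (313.7 + 180) mod 360 = 133.7 degrees

133.7 degrees


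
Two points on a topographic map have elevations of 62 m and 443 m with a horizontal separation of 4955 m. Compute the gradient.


gradient = (443 - 62) / 4955 = 381 / 4955 = 0.0769

0.0769


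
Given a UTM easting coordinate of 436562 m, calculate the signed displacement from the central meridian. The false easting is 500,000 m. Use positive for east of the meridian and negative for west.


displacement = 436562 - 500000 = -63438 m

-63438 m


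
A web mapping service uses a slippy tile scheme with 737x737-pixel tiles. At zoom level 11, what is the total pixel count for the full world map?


tiles per axis = 2^11 = 2048
total tiles = 2048^2 = 4194304
pixels per axis = 2048 * 737 = 1509376
total pixels = 1509376^2 = 2278215909376

2278215909376 pixels


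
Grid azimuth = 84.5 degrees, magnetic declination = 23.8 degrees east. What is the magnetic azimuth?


magnetic azimuth = grid azimuth - declination (east +ve)
mag_az = 84.5 - 23.8 = 60.7 degrees

60.7 degrees


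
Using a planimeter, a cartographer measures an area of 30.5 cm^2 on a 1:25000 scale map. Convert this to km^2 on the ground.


ground_area = 30.5 * (25000/100)^2 = 1906250.0 m^2 = 1.90625 km^2 ≈ 1.906 km^2

1.906 km^2


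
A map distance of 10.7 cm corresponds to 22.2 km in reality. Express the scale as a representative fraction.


ground = 22.2 km = 2220000 cm; RF denominator = ground / map = 2220000 / 10.7 ≈ 207477; RF = 1:207477

1:207477


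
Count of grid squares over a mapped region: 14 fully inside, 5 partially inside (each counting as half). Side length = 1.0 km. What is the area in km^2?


effective squares = 14 + 5 * 0.5 = 16.5
area = 16.5 * 1.0 = 16.5 km^2

16.5 km^2


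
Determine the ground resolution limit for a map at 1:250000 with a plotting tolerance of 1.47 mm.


ground = 1.47 mm * 250000 / 1000 = 367.5 m

367.5 m


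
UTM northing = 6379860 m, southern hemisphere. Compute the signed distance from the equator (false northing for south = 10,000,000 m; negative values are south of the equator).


For southern: actual = 6379860 - 10000000 = -3620140 m

-3620140 m


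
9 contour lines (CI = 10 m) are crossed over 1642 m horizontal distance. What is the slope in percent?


elevation change = 9 * 10 = 90 m
slope = 90 / 1642 * 100 = 5.5%

5.5%


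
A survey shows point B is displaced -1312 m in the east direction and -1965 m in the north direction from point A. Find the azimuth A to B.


az = atan2(-1312, -1965) = -146.3 deg
adjusted to 0-360: 213.7 degrees

213.7 degrees


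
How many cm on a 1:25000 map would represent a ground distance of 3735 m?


map_cm = 3735 * 100 / 25000 = 14.94 cm

14.94 cm


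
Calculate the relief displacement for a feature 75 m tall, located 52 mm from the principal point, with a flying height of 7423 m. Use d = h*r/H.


d = h * r / H = 75 * 52 / 7423 = 0.53 mm

0.53 mm


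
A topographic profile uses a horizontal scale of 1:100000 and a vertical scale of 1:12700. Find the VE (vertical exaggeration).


VE = horizontal_scale / vertical_scale = 100000 / 12700 ≈ 7.9

7.9x


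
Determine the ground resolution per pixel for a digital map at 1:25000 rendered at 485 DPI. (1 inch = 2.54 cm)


pixel_cm = 2.54 / 485 ≈ 0.005237 cm
ground = pixel_cm * 25000 / 100 = 2.54 * 25000 / (485 * 100) = 63500 / 48500 ≈ 1.31 m

1.31 m


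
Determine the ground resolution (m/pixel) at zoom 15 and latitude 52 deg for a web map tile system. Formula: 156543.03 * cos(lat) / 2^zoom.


res = 156543.03 * cos(52) / 2^15 = 156543.03 * 0.61566148 / 32768 = 2.94 m/pixel

2.94 m/pixel


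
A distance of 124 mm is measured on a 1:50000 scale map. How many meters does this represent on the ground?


ground = 124 mm * 50000 / 1000 = 6200.0 m

6200.0 m


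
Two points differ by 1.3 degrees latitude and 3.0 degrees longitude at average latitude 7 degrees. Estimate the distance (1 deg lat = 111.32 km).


dlat_km = 1.3 * 111.32 = 144.716
dlon_km = 3.0 * 111.32 * cos(7) ≈ 331.471
dist = sqrt(144.716^2 + 331.471^2) ≈ 361.7 km

361.7 km


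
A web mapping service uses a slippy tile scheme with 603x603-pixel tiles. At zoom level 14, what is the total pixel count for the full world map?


tiles per axis = 2^14 = 16384
total tiles = 16384^2 = 268435456
pixels per axis = 16384 * 603 = 9879552
total pixels = 9879552^2 = 97605547720704

97605547720704 pixels


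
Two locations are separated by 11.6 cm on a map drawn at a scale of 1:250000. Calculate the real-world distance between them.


ground = 11.6 cm * 250000 / 100 = 29000.0 m = 29.0 km

29.0 km


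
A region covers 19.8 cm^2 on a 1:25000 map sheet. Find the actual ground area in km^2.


ground_area = 19.8 * (25000/100)^2 = 1237500.0 m^2 = 1.2375 km^2 ≈ 1.238 km^2

1.238 km^2


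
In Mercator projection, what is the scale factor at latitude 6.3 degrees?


SF = 1 / cos(6.3) = 1 / 0.993961 = 1.006

1.006


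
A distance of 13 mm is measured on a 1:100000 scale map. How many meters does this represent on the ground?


ground = 13 mm * 100000 / 1000 = 1300.0 m

1300.0 m


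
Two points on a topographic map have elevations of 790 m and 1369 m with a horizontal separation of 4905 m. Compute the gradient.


gradient = (1369 - 790) / 4905 = 579 / 4905 = 0.118

0.118


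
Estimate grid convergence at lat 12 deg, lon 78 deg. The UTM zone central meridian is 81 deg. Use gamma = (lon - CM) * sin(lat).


gamma = (78 - 81) * sin(12) = -3 * 0.207912 = -0.624 degrees

-0.624 degrees


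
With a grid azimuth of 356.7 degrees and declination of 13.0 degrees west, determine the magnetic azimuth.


magnetic azimuth = grid azimuth - declination (east +ve)
mag_az = 356.7 - -13.0 = 9.7 degrees

9.7 degrees


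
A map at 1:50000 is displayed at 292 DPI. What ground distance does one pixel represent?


pixel_cm = 2.54 / 292 ≈ 0.008699 cm
ground = pixel_cm * 50000 / 100 = 2.54 * 50000 / (292 * 100) = 127000 / 29200 ≈ 4.35 m

4.35 m


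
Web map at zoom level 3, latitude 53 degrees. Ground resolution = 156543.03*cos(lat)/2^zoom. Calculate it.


res = 156543.03 * cos(53) / 2^3 = 156543.03 * 0.60181502 / 8 = 11776.24 m/pixel

11776.24 m/pixel


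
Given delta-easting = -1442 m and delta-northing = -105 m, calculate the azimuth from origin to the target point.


az = atan2(-1442, -105) = -94.2 deg
adjusted to 0-360: 265.8 degrees

265.8 degrees


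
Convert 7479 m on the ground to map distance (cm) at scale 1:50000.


map_cm = 7479 * 100 / 50000 = 14.958 cm ≈ 14.96 cm

14.96 cm


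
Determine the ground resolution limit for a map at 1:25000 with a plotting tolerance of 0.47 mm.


ground = 0.47 mm * 25000 / 1000 = 11.75 m

11.75 m


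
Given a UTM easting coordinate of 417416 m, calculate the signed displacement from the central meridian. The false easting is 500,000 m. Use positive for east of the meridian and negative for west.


displacement = 417416 - 500000 = -82584 m

-82584 m


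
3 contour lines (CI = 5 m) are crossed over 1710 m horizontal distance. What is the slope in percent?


elevation change = 3 * 5 = 15 m
slope = 15 / 1710 * 100 = 0.9%

0.9%


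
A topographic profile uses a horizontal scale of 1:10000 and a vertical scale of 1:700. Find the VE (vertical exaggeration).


VE = horizontal_scale / vertical_scale = 10000 / 700 ≈ 14.3

14.3x


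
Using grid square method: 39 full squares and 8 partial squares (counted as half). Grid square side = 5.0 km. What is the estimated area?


effective squares = 39 + 8 * 0.5 = 43.0
area = 43.0 * 25.0 = 1075.0 km^2

1075.0 km^2


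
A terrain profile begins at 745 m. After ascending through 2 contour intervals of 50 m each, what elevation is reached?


elevation = 745 + 2 * 50 = 845 m

845 m


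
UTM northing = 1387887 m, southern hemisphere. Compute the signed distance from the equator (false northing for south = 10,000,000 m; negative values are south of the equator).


For southern: actual = 1387887 - 10000000 = -8612113 m

-8612113 m


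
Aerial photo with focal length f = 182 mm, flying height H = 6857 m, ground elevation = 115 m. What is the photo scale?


scale = f / (H - h) = 182 mm / 6742 m = 182 / 6742000 = 1:37044

1:37044


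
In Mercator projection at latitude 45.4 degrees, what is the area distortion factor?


area_distortion = 1/cos^2(45.4) = 2.028

2.028


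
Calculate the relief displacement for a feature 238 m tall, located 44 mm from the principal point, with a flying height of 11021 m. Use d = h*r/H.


d = h * r / H = 238 * 44 / 11021 = 0.95 mm

0.95 mm


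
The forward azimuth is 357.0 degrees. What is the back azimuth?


back azimuth = (357.0 + 180) mod 360 = 177.0 degrees

177.0 degrees


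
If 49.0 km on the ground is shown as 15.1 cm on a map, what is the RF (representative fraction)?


ground = 49.0 km = 4900000 cm; RF denominator = ground / map = 4900000 / 15.1 ≈ 324503; RF = 1:324503

1:324503


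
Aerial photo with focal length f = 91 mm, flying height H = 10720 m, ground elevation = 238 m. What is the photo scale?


scale = f / (H - h) = 91 mm / 10482 m = 91 / 10482000 = 1:115187

1:115187


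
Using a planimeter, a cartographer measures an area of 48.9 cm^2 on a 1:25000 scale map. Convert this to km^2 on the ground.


ground_area = 48.9 * (25000/100)^2 = 3056250.0 m^2 = 3.05625 km^2 ≈ 3.056 km^2

3.056 km^2


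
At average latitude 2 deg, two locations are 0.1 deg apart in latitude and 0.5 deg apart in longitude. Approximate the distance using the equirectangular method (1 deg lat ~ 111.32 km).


dlat_km = 0.1 * 111.32 = 11.132
dlon_km = 0.5 * 111.32 * cos(2) ≈ 55.626
dist = sqrt(11.132^2 + 55.626^2) ≈ 56.7 km

56.7 km


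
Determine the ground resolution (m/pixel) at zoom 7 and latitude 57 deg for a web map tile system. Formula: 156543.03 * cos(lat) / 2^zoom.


res = 156543.03 * cos(57) / 2^7 = 156543.03 * 0.54463904 / 128 = 666.09 m/pixel

666.09 m/pixel


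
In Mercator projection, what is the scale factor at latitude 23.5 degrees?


SF = 1 / cos(23.5) = 1 / 0.91706 = 1.09

1.09


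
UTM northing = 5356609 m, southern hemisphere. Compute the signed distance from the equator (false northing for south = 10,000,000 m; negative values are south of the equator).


For southern: actual = 5356609 - 10000000 = -4643391 m

-4643391 m


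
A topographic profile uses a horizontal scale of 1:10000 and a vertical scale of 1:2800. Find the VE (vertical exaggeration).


VE = horizontal_scale / vertical_scale = 10000 / 2800 ≈ 3.6

3.6x


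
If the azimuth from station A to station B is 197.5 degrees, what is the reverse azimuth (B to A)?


back azimuth = (197.5 + 180) mod 360 = 17.5 degrees

17.5 degrees


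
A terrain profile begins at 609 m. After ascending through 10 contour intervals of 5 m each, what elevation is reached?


elevation = 609 + 10 * 5 = 659 m

659 m


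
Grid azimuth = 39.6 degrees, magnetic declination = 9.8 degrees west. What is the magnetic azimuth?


magnetic azimuth = grid azimuth - declination (east +ve)
mag_az = 39.6 - -9.8 = 49.4 degrees

49.4 degrees


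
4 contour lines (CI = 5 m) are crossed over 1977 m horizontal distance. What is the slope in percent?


elevation change = 4 * 5 = 20 m
slope = 20 / 1977 * 100 = 1.0%

1.0%


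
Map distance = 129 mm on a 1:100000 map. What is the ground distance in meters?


ground = 129 mm * 100000 / 1000 = 12900.0 m

12900.0 m


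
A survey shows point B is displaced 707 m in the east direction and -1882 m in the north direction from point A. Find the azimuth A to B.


az = atan2(707, -1882) = 159.4 deg
adjusted to 0-360: 159.4 degrees

159.4 degrees


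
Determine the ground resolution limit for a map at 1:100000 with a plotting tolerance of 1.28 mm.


ground = 1.28 mm * 100000 / 1000 = 128.0 m

128.0 m


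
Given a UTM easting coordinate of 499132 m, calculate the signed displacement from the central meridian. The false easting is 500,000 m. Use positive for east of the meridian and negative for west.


displacement = 499132 - 500000 = -868 m

-868 m


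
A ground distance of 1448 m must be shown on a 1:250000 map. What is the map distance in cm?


map_cm = 1448 * 100 / 250000 = 0.5792 cm ≈ 0.58 cm

0.58 cm


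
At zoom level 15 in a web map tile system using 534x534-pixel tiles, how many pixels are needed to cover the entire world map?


tiles per axis = 2^15 = 32768
total tiles = 32768^2 = 1073741824
pixels per axis = 32768 * 534 = 17498112
total pixels = 17498112^2 = 306183923564544

306183923564544 pixels


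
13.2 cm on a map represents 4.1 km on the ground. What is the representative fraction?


ground = 4.1 km = 410000 cm; RF denominator = ground / map = 410000 / 13.2 ≈ 31061; RF = 1:31061

1:31061


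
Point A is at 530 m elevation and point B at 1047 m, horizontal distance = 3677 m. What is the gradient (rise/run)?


gradient = (1047 - 530) / 3677 = 517 / 3677 = 0.1406

0.1406


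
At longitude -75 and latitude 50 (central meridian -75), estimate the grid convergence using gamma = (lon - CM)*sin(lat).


gamma = (-75 - -75) * sin(50) = 0 * 0.766044 = 0.0 degrees

0.0 degrees


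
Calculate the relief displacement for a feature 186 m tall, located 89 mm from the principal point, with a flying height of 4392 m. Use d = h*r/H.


d = h * r / H = 186 * 89 / 4392 = 3.77 mm

3.77 mm


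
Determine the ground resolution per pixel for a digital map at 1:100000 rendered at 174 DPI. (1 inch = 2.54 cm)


pixel_cm = 2.54 / 174 ≈ 0.014598 cm
ground = pixel_cm * 100000 / 100 = 2.54 * 100000 / (174 * 100) = 254000 / 17400 ≈ 14.6 m

14.6 m
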